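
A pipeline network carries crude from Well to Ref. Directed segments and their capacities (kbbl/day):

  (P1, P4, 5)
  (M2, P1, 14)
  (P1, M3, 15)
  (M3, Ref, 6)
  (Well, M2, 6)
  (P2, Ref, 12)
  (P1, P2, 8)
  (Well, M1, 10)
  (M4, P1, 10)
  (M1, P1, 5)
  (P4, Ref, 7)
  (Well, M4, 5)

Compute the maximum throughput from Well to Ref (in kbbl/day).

Augment Well→M1→P1→P4→Ref: bottleneck 5, flow now 5.
Augment Well→M4→P1→P2→Ref: bottleneck 5, flow now 10.
Augment Well→M2→P1→P2→Ref: bottleneck 3, flow now 13.
Augment Well→M2→P1→M3→Ref: bottleneck 3, flow now 16.
No augmenting path remains; maximum flow = 16.
In the residual graph, reachable from Well: {Well, M1}.
Min-cut edges: Well→M4 (5), Well→M2 (6), M1→P1 (5); capacity 5 + 6 + 5 = 16.
This cut is saturated, so no flow can exceed 16.

16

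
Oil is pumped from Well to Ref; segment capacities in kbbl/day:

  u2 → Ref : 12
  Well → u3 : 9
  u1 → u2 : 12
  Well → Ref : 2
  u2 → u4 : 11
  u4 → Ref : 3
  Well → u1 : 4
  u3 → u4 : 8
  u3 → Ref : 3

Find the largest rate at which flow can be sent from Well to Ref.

12

Augment Well→Ref: bottleneck 2, flow now 2.
Augment Well→u3→Ref: bottleneck 3, flow now 5.
Augment Well→u1→u2→Ref: bottleneck 4, flow now 9.
Augment Well→u3→u4→Ref: bottleneck 3, flow now 12.
No augmenting path remains; maximum flow = 12.
In the residual graph, reachable from Well: {Well, u3, u4}.
Min-cut edges: Well→u1 (4), Well→Ref (2), u3→Ref (3), u4→Ref (3); capacity 4 + 2 + 3 + 3 = 12.
This cut is saturated, so no flow can exceed 12.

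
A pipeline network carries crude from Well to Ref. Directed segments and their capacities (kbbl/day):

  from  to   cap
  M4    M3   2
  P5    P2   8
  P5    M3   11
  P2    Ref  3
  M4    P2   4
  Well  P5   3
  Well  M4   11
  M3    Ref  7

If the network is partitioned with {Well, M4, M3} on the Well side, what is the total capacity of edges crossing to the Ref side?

14

Edges leaving {Well, M4, M3}: Well→P5 (3), M4→P2 (4), M3→Ref (7).
Cut capacity = 3 + 4 + 7 = 14.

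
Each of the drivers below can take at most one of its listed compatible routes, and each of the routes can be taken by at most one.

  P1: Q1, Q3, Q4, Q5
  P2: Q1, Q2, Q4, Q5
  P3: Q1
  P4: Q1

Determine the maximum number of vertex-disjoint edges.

3

Unit-capacity flow: source→left, listed edges, right→sink; max matching = max flow.
Augmenting path P1→Q1 (+1); matched 1.
Augmenting path P2→Q2 (+1); matched 2.
Augmenting path P3→Q1→P1→Q3 (+1); matched 3.
No augmenting path remains; maximum matching = 3.
König certificate: {P1, P2, Q1} is a vertex cover of size 3 (every listed pair touches it), so no matching can be larger.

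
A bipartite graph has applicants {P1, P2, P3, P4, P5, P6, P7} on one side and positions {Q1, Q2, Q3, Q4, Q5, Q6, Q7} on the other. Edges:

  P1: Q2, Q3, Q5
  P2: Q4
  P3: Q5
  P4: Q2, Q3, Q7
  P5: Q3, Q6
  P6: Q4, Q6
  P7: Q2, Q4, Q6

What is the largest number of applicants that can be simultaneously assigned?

Unit-capacity flow: source→left, listed edges, right→sink; max matching = max flow.
Augmenting path P1→Q2 (+1); matched 1.
Augmenting path P2→Q4 (+1); matched 2.
Augmenting path P3→Q5 (+1); matched 3.
Augmenting path P4→Q3 (+1); matched 4.
Augmenting path P5→Q6 (+1); matched 5.
Augmenting path P6→Q6→P5→Q3→P4→Q7 (+1); matched 6.
No augmenting path remains; maximum matching = 6.
König certificate: {P4, Q2, Q3, Q4, Q5, Q6} is a vertex cover of size 6 (every listed pair touches it), so no matching can be larger.

6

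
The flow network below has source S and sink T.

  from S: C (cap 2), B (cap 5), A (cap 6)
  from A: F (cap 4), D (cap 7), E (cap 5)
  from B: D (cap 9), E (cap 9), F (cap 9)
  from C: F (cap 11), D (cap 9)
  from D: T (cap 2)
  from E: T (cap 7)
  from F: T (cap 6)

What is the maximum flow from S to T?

Augment S→A→D→T: bottleneck 2, flow now 2.
Augment S→A→E→T: bottleneck 4, flow now 6.
Augment S→B→E→T: bottleneck 3, flow now 9.
Augment S→B→F→T: bottleneck 2, flow now 11.
Augment S→C→F→T: bottleneck 2, flow now 13.
No augmenting path remains; maximum flow = 13.
In the residual graph, reachable from S: {S}.
Min-cut edges: S→A (6), S→B (5), S→C (2); capacity 6 + 5 + 2 = 13.
This cut is saturated, so no flow can exceed 13.

13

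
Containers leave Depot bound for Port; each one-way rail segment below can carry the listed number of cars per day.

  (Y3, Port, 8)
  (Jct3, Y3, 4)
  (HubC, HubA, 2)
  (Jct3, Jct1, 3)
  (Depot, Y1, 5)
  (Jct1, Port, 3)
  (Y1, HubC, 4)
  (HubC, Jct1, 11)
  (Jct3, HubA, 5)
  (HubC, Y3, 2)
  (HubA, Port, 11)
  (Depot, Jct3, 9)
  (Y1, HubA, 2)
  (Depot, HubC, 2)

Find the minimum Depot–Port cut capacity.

Augment Depot→Jct3→Jct1→Port: bottleneck 3, flow now 3.
Augment Depot→Jct3→Y3→Port: bottleneck 4, flow now 7.
Augment Depot→Jct3→HubA→Port: bottleneck 2, flow now 9.
Augment Depot→Y1→HubA→Port: bottleneck 2, flow now 11.
Augment Depot→HubC→Y3→Port: bottleneck 2, flow now 13.
Augment Depot→Y1→HubC→HubA→Port: bottleneck 2, flow now 15.
Augment Depot→Y1→HubC→Jct1→Jct3→HubA→Port: bottleneck 1, flow now 16. (uses reverse residual edge)
No augmenting path remains; maximum flow = 16.
By max-flow min-cut, the minimum cut capacity equals the max flow.
In the residual graph, reachable from Depot: {Depot}.
Min-cut edges: Depot→Jct3 (9), Depot→Y1 (5), Depot→HubC (2); capacity 9 + 5 + 2 = 16.

16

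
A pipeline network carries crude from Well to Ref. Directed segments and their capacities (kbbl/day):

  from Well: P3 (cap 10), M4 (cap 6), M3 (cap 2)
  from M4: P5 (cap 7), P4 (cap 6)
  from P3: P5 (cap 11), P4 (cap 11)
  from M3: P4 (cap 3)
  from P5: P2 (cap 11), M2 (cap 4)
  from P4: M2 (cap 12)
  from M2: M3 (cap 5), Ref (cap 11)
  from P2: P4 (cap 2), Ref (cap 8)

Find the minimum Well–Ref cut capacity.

Augment Well→M4→P5→M2→Ref: bottleneck 4, flow now 4.
Augment Well→M4→P5→P2→Ref: bottleneck 2, flow now 6.
Augment Well→P3→P5→P2→Ref: bottleneck 6, flow now 12.
Augment Well→P3→P4→M2→Ref: bottleneck 4, flow now 16.
Augment Well→M3→P4→M2→Ref: bottleneck 2, flow now 18.
No augmenting path remains; maximum flow = 18.
By max-flow min-cut, the minimum cut capacity equals the max flow.
In the residual graph, reachable from Well: {Well}.
Min-cut edges: Well→M4 (6), Well→P3 (10), Well→M3 (2); capacity 6 + 10 + 2 = 18.

18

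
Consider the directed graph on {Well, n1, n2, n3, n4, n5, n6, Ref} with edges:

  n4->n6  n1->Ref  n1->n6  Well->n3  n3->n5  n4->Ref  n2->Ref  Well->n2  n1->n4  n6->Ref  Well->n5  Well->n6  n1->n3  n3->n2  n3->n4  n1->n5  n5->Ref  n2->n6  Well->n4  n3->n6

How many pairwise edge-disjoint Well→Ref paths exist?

4

Assign every edge capacity 1; by Menger, the answer equals the max flow.
Path Well→n2→Ref (+1); total 1.
Path Well→n4→Ref (+1); total 2.
Path Well→n5→Ref (+1); total 3.
Path Well→n6→Ref (+1); total 4.
No residual Well→Ref path; max flow = 4.
Certifying cut of size 4: {n2→Ref, n4→Ref, n5→Ref, n6→Ref}.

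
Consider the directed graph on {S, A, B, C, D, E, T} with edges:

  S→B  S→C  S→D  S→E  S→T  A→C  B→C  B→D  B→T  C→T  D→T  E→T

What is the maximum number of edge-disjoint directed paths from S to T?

5

Assign every edge capacity 1; by Menger, the answer equals the max flow.
Path S→T (+1); total 1.
Path S→B→T (+1); total 2.
Path S→C→T (+1); total 3.
Path S→D→T (+1); total 4.
Path S→E→T (+1); total 5.
No residual S→T path; max flow = 5.
Certifying cut of size 5: {S→B, S→C, S→D, S→E, S→T}.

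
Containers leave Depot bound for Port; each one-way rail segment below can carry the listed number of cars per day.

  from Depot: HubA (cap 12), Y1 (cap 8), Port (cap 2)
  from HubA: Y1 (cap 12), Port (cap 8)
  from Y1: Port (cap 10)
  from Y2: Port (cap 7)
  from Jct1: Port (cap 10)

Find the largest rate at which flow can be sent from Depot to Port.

20

Augment Depot→Port: bottleneck 2, flow now 2.
Augment Depot→HubA→Port: bottleneck 8, flow now 10.
Augment Depot→Y1→Port: bottleneck 8, flow now 18.
Augment Depot→HubA→Y1→Port: bottleneck 2, flow now 20.
No augmenting path remains; maximum flow = 20.
In the residual graph, reachable from Depot: {Depot, HubA, Y1}.
Min-cut edges: Depot→Port (2), HubA→Port (8), Y1→Port (10); capacity 2 + 8 + 10 = 20.
This cut is saturated, so no flow can exceed 20.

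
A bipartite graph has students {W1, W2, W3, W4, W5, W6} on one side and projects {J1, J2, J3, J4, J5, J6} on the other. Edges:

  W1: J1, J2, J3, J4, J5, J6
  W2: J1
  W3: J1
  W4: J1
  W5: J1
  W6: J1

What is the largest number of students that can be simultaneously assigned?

2

Unit-capacity flow: source→left, listed edges, right→sink; max matching = max flow.
Augmenting path W1→J1 (+1); matched 1.
Augmenting path W2→J1→W1→J2 (+1); matched 2.
No augmenting path remains; maximum matching = 2.
König certificate: {W1, J1} is a vertex cover of size 2 (every listed pair touches it), so no matching can be larger.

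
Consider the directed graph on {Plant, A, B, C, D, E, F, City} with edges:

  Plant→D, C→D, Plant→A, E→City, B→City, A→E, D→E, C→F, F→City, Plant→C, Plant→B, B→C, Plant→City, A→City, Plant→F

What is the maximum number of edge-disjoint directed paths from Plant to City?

Assign every edge capacity 1; by Menger, the answer equals the max flow.
Path Plant→City (+1); total 1.
Path Plant→A→City (+1); total 2.
Path Plant→B→City (+1); total 3.
Path Plant→F→City (+1); total 4.
Path Plant→D→E→City (+1); total 5.
No residual Plant→City path; max flow = 5.
Certifying cut of size 5: {D→E, F→City, Plant→A, Plant→B, Plant→City}.

5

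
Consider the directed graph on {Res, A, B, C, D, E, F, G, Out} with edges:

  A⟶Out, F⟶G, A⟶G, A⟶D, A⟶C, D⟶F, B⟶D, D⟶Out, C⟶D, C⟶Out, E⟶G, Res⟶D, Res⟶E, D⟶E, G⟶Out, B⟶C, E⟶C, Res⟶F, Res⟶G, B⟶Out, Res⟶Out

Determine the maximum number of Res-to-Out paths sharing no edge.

Assign every edge capacity 1; by Menger, the answer equals the max flow.
Path Res→Out (+1); total 1.
Path Res→D→Out (+1); total 2.
Path Res→G→Out (+1); total 3.
Path Res→E→C→Out (+1); total 4.
No residual Res→Out path; max flow = 4.
Certifying cut of size 4: {G→Out, Res→D, Res→E, Res→Out}.

4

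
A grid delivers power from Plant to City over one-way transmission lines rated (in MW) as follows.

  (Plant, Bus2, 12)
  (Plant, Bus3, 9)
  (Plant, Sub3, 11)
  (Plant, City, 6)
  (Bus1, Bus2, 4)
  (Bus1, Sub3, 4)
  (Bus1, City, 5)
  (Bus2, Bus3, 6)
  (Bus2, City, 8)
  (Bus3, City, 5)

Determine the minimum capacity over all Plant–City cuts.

19

Augment Plant→City: bottleneck 6, flow now 6.
Augment Plant→Bus2→City: bottleneck 8, flow now 14.
Augment Plant→Bus3→City: bottleneck 5, flow now 19.
No augmenting path remains; maximum flow = 19.
By max-flow min-cut, the minimum cut capacity equals the max flow.
In the residual graph, reachable from Plant: {Plant, Bus2, Bus3, Sub3}.
Min-cut edges: Plant→City (6), Bus2→City (8), Bus3→City (5); capacity 6 + 8 + 5 = 19.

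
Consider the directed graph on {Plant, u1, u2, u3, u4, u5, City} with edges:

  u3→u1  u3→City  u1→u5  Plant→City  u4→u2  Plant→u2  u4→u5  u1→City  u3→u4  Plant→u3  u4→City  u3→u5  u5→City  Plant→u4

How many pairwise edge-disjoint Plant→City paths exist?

Assign every edge capacity 1; by Menger, the answer equals the max flow.
Path Plant→City (+1); total 1.
Path Plant→u3→City (+1); total 2.
Path Plant→u4→City (+1); total 3.
No residual Plant→City path; max flow = 3.
Certifying cut of size 3: {Plant→City, Plant→u3, Plant→u4}.

3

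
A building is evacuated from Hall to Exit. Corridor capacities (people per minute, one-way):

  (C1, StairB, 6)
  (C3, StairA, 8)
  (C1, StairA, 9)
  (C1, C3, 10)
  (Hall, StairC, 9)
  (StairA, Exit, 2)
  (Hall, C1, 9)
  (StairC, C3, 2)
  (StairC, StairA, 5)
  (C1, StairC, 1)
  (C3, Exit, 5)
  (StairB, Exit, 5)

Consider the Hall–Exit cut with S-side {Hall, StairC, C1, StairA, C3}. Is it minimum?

Given cut capacity: 6 + 2 + 5 = 13.
Augment Hall→StairC→StairA→Exit: bottleneck 2, flow now 2.
Augment Hall→StairC→C3→Exit: bottleneck 2, flow now 4.
Augment Hall→C1→C3→Exit: bottleneck 3, flow now 7.
Augment Hall→C1→StairB→Exit: bottleneck 5, flow now 12.
No augmenting path remains; maximum flow = 12.
In the residual graph, reachable from Hall: {Hall, StairC, C1, StairA, C3, StairB}.
Min-cut edges: StairA→Exit (2), C3→Exit (5), StairB→Exit (5); capacity 2 + 5 + 5 = 12.
Cut capacity 13 exceeds the max flow 12, so it is not minimum.

No — its capacity is 13, but the minimum cut has capacity 12.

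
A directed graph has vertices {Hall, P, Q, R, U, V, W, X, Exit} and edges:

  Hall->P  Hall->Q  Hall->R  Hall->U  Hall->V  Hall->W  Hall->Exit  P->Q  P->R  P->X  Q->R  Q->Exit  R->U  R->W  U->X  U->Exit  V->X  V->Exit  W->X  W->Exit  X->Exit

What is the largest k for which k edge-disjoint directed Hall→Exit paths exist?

Assign every edge capacity 1; by Menger, the answer equals the max flow.
Path Hall→Exit (+1); total 1.
Path Hall→Q→Exit (+1); total 2.
Path Hall→U→Exit (+1); total 3.
Path Hall→V→Exit (+1); total 4.
Path Hall→W→Exit (+1); total 5.
Path Hall→P→X→Exit (+1); total 6.
No residual Hall→Exit path; max flow = 6.
Certifying cut of size 6: {Hall→Exit, Hall→V, Q→Exit, U→Exit, W→Exit, X→Exit}.

6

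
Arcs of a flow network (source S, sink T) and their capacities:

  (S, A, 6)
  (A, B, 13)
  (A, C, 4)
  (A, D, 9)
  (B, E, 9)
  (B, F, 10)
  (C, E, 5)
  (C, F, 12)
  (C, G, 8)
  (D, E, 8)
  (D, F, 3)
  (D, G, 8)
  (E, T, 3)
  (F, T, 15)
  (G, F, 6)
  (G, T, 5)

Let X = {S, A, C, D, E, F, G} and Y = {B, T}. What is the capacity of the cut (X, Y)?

36

Edges leaving {S, A, C, D, E, F, G}: A→B (13), E→T (3), F→T (15), G→T (5).
Cut capacity = 13 + 3 + 15 + 5 = 36.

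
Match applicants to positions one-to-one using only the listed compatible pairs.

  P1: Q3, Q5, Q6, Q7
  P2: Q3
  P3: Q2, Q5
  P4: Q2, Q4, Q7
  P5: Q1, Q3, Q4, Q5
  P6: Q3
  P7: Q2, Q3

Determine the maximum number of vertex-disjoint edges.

Unit-capacity flow: source→left, listed edges, right→sink; max matching = max flow.
Augmenting path P1→Q3 (+1); matched 1.
Augmenting path P3→Q2 (+1); matched 2.
Augmenting path P4→Q4 (+1); matched 3.
Augmenting path P5→Q1 (+1); matched 4.
Augmenting path P2→Q3→P1→Q5 (+1); matched 5.
Augmenting path P7→Q2→P3→Q5→P1→Q6 (+1); matched 6.
No augmenting path remains; maximum matching = 6.
König certificate: {P1, P3, P4, P5, P7, Q3} is a vertex cover of size 6 (every listed pair touches it), so no matching can be larger.

6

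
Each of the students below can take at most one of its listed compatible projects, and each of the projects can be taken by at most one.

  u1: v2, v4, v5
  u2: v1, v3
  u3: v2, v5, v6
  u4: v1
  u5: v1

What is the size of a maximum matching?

4

Unit-capacity flow: source→left, listed edges, right→sink; max matching = max flow.
Augmenting path u1→v2 (+1); matched 1.
Augmenting path u2→v1 (+1); matched 2.
Augmenting path u3→v5 (+1); matched 3.
Augmenting path u4→v1→u2→v3 (+1); matched 4.
No augmenting path remains; maximum matching = 4.
König certificate: {u1, u2, u3, v1} is a vertex cover of size 4 (every listed pair touches it), so no matching can be larger.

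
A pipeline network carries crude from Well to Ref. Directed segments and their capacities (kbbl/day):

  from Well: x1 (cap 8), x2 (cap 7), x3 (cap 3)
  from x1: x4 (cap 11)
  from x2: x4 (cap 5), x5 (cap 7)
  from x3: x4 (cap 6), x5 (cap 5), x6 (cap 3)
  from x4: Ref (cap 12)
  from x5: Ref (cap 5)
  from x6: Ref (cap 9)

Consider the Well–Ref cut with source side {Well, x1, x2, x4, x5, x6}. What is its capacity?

29

Edges leaving {Well, x1, x2, x4, x5, x6}: Well→x3 (3), x4→Ref (12), x5→Ref (5), x6→Ref (9).
Cut capacity = 3 + 12 + 5 + 9 = 29.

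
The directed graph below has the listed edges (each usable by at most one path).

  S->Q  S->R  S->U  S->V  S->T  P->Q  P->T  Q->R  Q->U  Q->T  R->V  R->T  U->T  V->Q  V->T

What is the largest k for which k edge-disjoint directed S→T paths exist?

Assign every edge capacity 1; by Menger, the answer equals the max flow.
Path S→T (+1); total 1.
Path S→Q→T (+1); total 2.
Path S→R→T (+1); total 3.
Path S→U→T (+1); total 4.
Path S→V→T (+1); total 5.
No residual S→T path; max flow = 5.
Certifying cut of size 5: {S→Q, S→R, S→T, S→U, S→V}.

5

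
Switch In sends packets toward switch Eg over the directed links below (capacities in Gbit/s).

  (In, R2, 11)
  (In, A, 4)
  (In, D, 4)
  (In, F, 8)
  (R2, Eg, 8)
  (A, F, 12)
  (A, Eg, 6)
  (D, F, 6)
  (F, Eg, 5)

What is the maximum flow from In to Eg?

Augment In→R2→Eg: bottleneck 8, flow now 8.
Augment In→A→Eg: bottleneck 4, flow now 12.
Augment In→F→Eg: bottleneck 5, flow now 17.
No augmenting path remains; maximum flow = 17.
In the residual graph, reachable from In: {In, R2, D, F}.
Min-cut edges: In→A (4), R2→Eg (8), F→Eg (5); capacity 4 + 8 + 5 = 17.
This cut is saturated, so no flow can exceed 17.

17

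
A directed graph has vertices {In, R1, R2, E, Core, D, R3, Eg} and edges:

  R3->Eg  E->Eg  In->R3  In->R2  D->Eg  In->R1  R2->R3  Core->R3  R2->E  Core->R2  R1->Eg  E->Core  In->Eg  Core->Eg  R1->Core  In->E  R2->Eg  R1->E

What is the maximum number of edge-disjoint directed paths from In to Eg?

Assign every edge capacity 1; by Menger, the answer equals the max flow.
Path In→Eg (+1); total 1.
Path In→R1→Eg (+1); total 2.
Path In→R2→Eg (+1); total 3.
Path In→E→Eg (+1); total 4.
Path In→R3→Eg (+1); total 5.
No residual In→Eg path; max flow = 5.
Certifying cut of size 5: {In→E, In→Eg, In→R1, In→R2, In→R3}.

5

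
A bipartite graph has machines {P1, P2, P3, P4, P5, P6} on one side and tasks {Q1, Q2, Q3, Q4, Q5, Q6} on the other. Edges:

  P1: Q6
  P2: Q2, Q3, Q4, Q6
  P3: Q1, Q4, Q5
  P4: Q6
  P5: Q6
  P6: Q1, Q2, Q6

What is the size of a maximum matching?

4

Unit-capacity flow: source→left, listed edges, right→sink; max matching = max flow.
Augmenting path P1→Q6 (+1); matched 1.
Augmenting path P2→Q2 (+1); matched 2.
Augmenting path P3→Q1 (+1); matched 3.
Augmenting path P6→Q1→P3→Q4 (+1); matched 4.
No augmenting path remains; maximum matching = 4.
König certificate: {P2, P3, P6, Q6} is a vertex cover of size 4 (every listed pair touches it), so no matching can be larger.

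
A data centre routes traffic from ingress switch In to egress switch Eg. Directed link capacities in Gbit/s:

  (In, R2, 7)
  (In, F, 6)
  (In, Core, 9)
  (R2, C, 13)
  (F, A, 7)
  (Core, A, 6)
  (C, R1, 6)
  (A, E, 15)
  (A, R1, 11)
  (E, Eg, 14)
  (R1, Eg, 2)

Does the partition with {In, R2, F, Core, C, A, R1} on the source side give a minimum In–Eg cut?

No — its capacity is 17, but the minimum cut has capacity 14.

Given cut capacity: 15 + 2 = 17.
Augment In→R2→C→R1→Eg: bottleneck 2, flow now 2.
Augment In→F→A→E→Eg: bottleneck 6, flow now 8.
Augment In→Core→A→E→Eg: bottleneck 6, flow now 14.
No augmenting path remains; maximum flow = 14.
In the residual graph, reachable from In: {In, R2, Core, C, R1}.
Min-cut edges: In→F (6), Core→A (6), R1→Eg (2); capacity 6 + 6 + 2 = 14.
Cut capacity 17 exceeds the max flow 14, so it is not minimum.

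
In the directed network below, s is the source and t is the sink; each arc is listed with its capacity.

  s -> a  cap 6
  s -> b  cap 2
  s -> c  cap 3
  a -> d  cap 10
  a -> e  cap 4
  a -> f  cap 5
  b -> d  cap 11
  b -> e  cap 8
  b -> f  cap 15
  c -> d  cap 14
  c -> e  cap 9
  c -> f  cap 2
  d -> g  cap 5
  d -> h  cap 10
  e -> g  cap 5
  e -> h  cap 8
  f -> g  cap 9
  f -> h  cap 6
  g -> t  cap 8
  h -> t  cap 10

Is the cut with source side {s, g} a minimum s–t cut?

Given cut capacity: 6 + 2 + 3 + 8 = 19.
Augment s→a→d→g→t: bottleneck 5, flow now 5.
Augment s→a→d→h→t: bottleneck 1, flow now 6.
Augment s→b→d→h→t: bottleneck 2, flow now 8.
Augment s→c→d→h→t: bottleneck 3, flow now 11.
No augmenting path remains; maximum flow = 11.
In the residual graph, reachable from s: {s}.
Min-cut edges: s→a (6), s→b (2), s→c (3); capacity 6 + 2 + 3 = 11.
Cut capacity 19 exceeds the max flow 11, so it is not minimum.

No — its capacity is 19, but the minimum cut has capacity 11.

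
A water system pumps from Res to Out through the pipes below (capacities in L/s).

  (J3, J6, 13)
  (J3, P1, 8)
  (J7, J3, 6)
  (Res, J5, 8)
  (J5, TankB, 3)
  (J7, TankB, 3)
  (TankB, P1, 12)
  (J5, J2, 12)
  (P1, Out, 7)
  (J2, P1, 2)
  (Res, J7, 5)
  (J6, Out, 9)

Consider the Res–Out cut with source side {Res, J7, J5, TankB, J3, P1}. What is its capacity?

32

Edges leaving {Res, J7, J5, TankB, J3, P1}: J5→J2 (12), J3→J6 (13), P1→Out (7).
Cut capacity = 12 + 13 + 7 = 32.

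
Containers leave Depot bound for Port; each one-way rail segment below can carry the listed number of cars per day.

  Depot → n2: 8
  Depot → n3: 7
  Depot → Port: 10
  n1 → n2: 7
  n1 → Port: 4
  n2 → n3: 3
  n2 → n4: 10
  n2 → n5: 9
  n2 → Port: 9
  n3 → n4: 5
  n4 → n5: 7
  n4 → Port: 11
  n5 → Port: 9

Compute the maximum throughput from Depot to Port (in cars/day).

Augment Depot→Port: bottleneck 10, flow now 10.
Augment Depot→n2→Port: bottleneck 8, flow now 18.
Augment Depot→n3→n4→Port: bottleneck 5, flow now 23.
No augmenting path remains; maximum flow = 23.
In the residual graph, reachable from Depot: {Depot, n3}.
Min-cut edges: Depot→n2 (8), Depot→Port (10), n3→n4 (5); capacity 8 + 10 + 5 = 23.
This cut is saturated, so no flow can exceed 23.

23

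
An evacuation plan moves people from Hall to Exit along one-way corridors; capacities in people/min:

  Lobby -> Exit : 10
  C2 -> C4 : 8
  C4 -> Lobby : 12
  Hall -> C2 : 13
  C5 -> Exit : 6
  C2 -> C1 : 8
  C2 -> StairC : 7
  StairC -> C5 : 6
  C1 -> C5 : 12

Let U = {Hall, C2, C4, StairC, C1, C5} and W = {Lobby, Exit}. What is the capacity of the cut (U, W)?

18

Edges leaving {Hall, C2, C4, StairC, C1, C5}: C4→Lobby (12), C5→Exit (6).
Cut capacity = 12 + 6 = 18.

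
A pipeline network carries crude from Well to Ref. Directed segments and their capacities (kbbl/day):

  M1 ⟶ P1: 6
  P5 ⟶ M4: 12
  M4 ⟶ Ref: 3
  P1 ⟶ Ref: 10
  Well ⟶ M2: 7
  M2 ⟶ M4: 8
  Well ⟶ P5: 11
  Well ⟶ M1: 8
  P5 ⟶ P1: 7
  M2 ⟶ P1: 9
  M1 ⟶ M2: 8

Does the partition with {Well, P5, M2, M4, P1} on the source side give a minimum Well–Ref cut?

No — its capacity is 21, but the minimum cut has capacity 13.

Given cut capacity: 8 + 3 + 10 = 21.
Augment Well→P5→M4→Ref: bottleneck 3, flow now 3.
Augment Well→P5→P1→Ref: bottleneck 7, flow now 10.
Augment Well→M2→P1→Ref: bottleneck 3, flow now 13.
No augmenting path remains; maximum flow = 13.
In the residual graph, reachable from Well: {Well, P5, M2, M1, M4, P1}.
Min-cut edges: M4→Ref (3), P1→Ref (10); capacity 3 + 10 = 13.
Cut capacity 21 exceeds the max flow 13, so it is not minimum.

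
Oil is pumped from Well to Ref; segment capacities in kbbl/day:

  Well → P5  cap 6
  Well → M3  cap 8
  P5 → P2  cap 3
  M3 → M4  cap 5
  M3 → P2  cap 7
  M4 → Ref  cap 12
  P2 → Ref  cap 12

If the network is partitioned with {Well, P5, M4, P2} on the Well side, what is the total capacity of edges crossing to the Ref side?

Edges leaving {Well, P5, M4, P2}: Well→M3 (8), M4→Ref (12), P2→Ref (12).
Cut capacity = 8 + 12 + 12 = 32.

32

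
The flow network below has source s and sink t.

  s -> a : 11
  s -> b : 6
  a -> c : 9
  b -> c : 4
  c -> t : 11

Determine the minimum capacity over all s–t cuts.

Augment s→a→c→t: bottleneck 9, flow now 9.
Augment s→b→c→t: bottleneck 2, flow now 11.
No augmenting path remains; maximum flow = 11.
By max-flow min-cut, the minimum cut capacity equals the max flow.
In the residual graph, reachable from s: {s, a, b, c}.
Min-cut edges: c→t (11); capacity 11 = 11.

11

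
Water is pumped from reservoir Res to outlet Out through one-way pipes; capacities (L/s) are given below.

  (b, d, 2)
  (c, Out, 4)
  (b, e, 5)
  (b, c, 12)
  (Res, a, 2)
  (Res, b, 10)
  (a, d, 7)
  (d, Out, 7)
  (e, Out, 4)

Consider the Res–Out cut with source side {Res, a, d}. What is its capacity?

17

Edges leaving {Res, a, d}: Res→b (10), d→Out (7).
Cut capacity = 10 + 7 = 17.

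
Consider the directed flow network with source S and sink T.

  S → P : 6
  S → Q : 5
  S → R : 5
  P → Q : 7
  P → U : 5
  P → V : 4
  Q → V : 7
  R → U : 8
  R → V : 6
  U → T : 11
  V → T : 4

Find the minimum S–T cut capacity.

Augment S→P→U→T: bottleneck 5, flow now 5.
Augment S→P→V→T: bottleneck 1, flow now 6.
Augment S→Q→V→T: bottleneck 3, flow now 9.
Augment S→R→U→T: bottleneck 5, flow now 14.
No augmenting path remains; maximum flow = 14.
By max-flow min-cut, the minimum cut capacity equals the max flow.
In the residual graph, reachable from S: {S, P, Q, V}.
Min-cut edges: S→R (5), P→U (5), V→T (4); capacity 5 + 5 + 4 = 14.

14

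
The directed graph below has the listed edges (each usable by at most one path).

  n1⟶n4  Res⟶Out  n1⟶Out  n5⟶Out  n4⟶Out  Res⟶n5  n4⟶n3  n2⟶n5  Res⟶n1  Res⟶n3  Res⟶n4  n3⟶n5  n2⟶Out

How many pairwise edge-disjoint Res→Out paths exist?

Assign every edge capacity 1; by Menger, the answer equals the max flow.
Path Res→Out (+1); total 1.
Path Res→n1→Out (+1); total 2.
Path Res→n4→Out (+1); total 3.
Path Res→n5→Out (+1); total 4.
No residual Res→Out path; max flow = 4.
Certifying cut of size 4: {Res→Out, Res→n1, Res→n4, n5→Out}.

4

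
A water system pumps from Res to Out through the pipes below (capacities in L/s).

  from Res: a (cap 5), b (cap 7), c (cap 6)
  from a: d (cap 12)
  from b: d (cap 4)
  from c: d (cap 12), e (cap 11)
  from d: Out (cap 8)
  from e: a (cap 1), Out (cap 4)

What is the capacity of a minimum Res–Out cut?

Augment Res→a→d→Out: bottleneck 5, flow now 5.
Augment Res→b→d→Out: bottleneck 3, flow now 8.
Augment Res→c→e→Out: bottleneck 4, flow now 12.
No augmenting path remains; maximum flow = 12.
By max-flow min-cut, the minimum cut capacity equals the max flow.
In the residual graph, reachable from Res: {Res, a, b, c, d, e}.
Min-cut edges: d→Out (8), e→Out (4); capacity 8 + 4 = 12.

12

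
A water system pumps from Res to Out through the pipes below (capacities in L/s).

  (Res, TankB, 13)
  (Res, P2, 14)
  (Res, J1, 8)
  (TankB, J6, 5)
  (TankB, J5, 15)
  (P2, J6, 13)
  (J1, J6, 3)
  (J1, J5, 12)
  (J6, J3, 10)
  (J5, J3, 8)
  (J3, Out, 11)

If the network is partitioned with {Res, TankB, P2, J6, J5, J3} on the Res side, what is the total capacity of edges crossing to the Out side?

19

Edges leaving {Res, TankB, P2, J6, J5, J3}: Res→J1 (8), J3→Out (11).
Cut capacity = 8 + 11 = 19.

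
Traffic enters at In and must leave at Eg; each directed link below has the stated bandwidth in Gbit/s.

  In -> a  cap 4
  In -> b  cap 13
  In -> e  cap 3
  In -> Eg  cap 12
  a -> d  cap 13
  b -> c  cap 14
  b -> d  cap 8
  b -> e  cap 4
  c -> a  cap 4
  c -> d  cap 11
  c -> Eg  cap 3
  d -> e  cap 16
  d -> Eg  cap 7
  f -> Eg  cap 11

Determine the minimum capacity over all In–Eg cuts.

Augment In→Eg: bottleneck 12, flow now 12.
Augment In→a→d→Eg: bottleneck 4, flow now 16.
Augment In→b→c→Eg: bottleneck 3, flow now 19.
Augment In→b→d→Eg: bottleneck 3, flow now 22.
No augmenting path remains; maximum flow = 22.
By max-flow min-cut, the minimum cut capacity equals the max flow.
In the residual graph, reachable from In: {In, a, b, c, d, e}.
Min-cut edges: In→Eg (12), c→Eg (3), d→Eg (7); capacity 12 + 3 + 7 = 22.

22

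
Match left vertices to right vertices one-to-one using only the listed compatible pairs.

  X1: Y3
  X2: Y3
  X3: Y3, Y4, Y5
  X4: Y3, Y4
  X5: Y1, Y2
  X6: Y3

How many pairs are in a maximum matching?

4

Unit-capacity flow: source→left, listed edges, right→sink; max matching = max flow.
Augmenting path X1→Y3 (+1); matched 1.
Augmenting path X3→Y4 (+1); matched 2.
Augmenting path X5→Y1 (+1); matched 3.
Augmenting path X4→Y4→X3→Y5 (+1); matched 4.
No augmenting path remains; maximum matching = 4.
König certificate: {X3, X4, X5, Y3} is a vertex cover of size 4 (every listed pair touches it), so no matching can be larger.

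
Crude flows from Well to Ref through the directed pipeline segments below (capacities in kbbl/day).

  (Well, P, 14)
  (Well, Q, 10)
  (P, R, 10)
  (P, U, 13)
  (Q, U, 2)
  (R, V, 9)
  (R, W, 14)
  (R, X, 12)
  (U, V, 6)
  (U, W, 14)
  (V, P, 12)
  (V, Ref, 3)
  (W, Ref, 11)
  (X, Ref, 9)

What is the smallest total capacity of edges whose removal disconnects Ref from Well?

16

Augment Well→P→R→V→Ref: bottleneck 3, flow now 3.
Augment Well→P→R→W→Ref: bottleneck 7, flow now 10.
Augment Well→P→U→W→Ref: bottleneck 4, flow now 14.
Augment Well→Q→U→V→R→X→Ref: bottleneck 2, flow now 16. (uses reverse residual edge)
No augmenting path remains; maximum flow = 16.
By max-flow min-cut, the minimum cut capacity equals the max flow.
In the residual graph, reachable from Well: {Well, Q}.
Min-cut edges: Well→P (14), Q→U (2); capacity 14 + 2 = 16.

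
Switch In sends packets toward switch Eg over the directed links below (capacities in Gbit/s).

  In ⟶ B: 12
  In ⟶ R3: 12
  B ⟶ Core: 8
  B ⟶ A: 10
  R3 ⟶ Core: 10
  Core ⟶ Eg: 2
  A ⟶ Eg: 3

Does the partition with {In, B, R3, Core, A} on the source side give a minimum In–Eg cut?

Yes — it is a minimum cut (capacity 5).

Given cut capacity: 2 + 3 = 5.
Augment In→B→Core→Eg: bottleneck 2, flow now 2.
Augment In→B→A→Eg: bottleneck 3, flow now 5.
No augmenting path remains; maximum flow = 5.
Cut capacity 5 equals the max flow, so it is a minimum cut.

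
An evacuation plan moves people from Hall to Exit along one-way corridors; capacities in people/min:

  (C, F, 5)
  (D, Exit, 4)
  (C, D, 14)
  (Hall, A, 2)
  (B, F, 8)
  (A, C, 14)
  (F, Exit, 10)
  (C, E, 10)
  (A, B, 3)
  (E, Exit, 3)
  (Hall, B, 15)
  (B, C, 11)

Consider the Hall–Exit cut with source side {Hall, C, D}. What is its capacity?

36

Edges leaving {Hall, C, D}: Hall→A (2), Hall→B (15), C→E (10), C→F (5), D→Exit (4).
Cut capacity = 2 + 15 + 10 + 5 + 4 = 36.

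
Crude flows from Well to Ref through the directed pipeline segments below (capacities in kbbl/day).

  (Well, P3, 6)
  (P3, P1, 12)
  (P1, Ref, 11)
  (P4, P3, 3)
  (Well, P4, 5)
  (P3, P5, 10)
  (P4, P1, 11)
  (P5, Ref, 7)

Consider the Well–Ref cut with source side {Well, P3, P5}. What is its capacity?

Edges leaving {Well, P3, P5}: Well→P4 (5), P3→P1 (12), P5→Ref (7).
Cut capacity = 5 + 12 + 7 = 24.

24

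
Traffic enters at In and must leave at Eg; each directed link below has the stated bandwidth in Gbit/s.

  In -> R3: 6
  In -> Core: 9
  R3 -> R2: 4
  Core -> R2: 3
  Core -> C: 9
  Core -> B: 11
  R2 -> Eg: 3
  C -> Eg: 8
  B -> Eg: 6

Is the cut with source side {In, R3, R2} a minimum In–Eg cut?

Yes — it is a minimum cut (capacity 12).

Given cut capacity: 9 + 3 = 12.
Augment In→R3→R2→Eg: bottleneck 3, flow now 3.
Augment In→Core→C→Eg: bottleneck 8, flow now 11.
Augment In→Core→B→Eg: bottleneck 1, flow now 12.
No augmenting path remains; maximum flow = 12.
Cut capacity 12 equals the max flow, so it is a minimum cut.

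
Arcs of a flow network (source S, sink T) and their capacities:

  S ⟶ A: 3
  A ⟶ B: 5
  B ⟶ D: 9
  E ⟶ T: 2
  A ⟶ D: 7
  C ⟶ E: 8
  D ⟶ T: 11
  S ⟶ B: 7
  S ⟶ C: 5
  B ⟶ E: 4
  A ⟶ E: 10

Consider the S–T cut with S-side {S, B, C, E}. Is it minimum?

No — its capacity is 14, but the minimum cut has capacity 12.

Given cut capacity: 3 + 9 + 2 = 14.
Augment S→A→D→T: bottleneck 3, flow now 3.
Augment S→B→D→T: bottleneck 7, flow now 10.
Augment S→C→E→T: bottleneck 2, flow now 12.
No augmenting path remains; maximum flow = 12.
In the residual graph, reachable from S: {S, C, E}.
Min-cut edges: S→A (3), S→B (7), E→T (2); capacity 3 + 7 + 2 = 12.
Cut capacity 14 exceeds the max flow 12, so it is not minimum.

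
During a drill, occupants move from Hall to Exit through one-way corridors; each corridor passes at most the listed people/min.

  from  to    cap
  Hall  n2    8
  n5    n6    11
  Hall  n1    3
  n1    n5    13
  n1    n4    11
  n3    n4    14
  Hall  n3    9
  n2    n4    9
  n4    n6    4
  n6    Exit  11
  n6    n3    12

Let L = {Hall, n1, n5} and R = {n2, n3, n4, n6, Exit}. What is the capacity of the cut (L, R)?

39

Edges leaving {Hall, n1, n5}: Hall→n2 (8), Hall→n3 (9), n1→n4 (11), n5→n6 (11).
Cut capacity = 8 + 9 + 11 + 11 = 39.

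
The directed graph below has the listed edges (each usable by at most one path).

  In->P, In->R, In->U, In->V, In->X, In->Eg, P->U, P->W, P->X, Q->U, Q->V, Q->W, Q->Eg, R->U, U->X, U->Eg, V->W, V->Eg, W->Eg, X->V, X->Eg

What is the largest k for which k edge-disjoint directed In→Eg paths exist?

5

Assign every edge capacity 1; by Menger, the answer equals the max flow.
Path In→Eg (+1); total 1.
Path In→U→Eg (+1); total 2.
Path In→V→Eg (+1); total 3.
Path In→X→Eg (+1); total 4.
Path In→P→W→Eg (+1); total 5.
No residual In→Eg path; max flow = 5.
Certifying cut of size 5: {In→Eg, U→Eg, V→Eg, W→Eg, X→Eg}.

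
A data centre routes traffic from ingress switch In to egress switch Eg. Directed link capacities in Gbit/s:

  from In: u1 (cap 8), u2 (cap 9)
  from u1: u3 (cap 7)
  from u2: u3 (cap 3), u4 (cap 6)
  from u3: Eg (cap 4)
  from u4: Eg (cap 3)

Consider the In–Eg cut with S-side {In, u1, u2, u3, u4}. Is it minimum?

Yes — it is a minimum cut (capacity 7).

Given cut capacity: 4 + 3 = 7.
Augment In→u1→u3→Eg: bottleneck 4, flow now 4.
Augment In→u2→u4→Eg: bottleneck 3, flow now 7.
No augmenting path remains; maximum flow = 7.
Cut capacity 7 equals the max flow, so it is a minimum cut.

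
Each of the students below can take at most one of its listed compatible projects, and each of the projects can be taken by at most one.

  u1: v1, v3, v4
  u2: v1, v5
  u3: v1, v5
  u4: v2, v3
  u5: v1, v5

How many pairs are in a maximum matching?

Unit-capacity flow: source→left, listed edges, right→sink; max matching = max flow.
Augmenting path u1→v1 (+1); matched 1.
Augmenting path u2→v5 (+1); matched 2.
Augmenting path u4→v2 (+1); matched 3.
Augmenting path u3→v1→u1→v3 (+1); matched 4.
No augmenting path remains; maximum matching = 4.
König certificate: {u1, u4, v1, v5} is a vertex cover of size 4 (every listed pair touches it), so no matching can be larger.

4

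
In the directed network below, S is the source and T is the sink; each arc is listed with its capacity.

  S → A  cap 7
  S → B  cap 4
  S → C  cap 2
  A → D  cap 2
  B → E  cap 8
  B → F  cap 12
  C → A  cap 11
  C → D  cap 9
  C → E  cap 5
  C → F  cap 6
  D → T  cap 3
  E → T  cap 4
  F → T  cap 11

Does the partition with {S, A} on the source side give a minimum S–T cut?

Yes — it is a minimum cut (capacity 8).

Given cut capacity: 4 + 2 + 2 = 8.
Augment S→A→D→T: bottleneck 2, flow now 2.
Augment S→B→E→T: bottleneck 4, flow now 6.
Augment S→C→D→T: bottleneck 1, flow now 7.
Augment S→C→F→T: bottleneck 1, flow now 8.
No augmenting path remains; maximum flow = 8.
Cut capacity 8 equals the max flow, so it is a minimum cut.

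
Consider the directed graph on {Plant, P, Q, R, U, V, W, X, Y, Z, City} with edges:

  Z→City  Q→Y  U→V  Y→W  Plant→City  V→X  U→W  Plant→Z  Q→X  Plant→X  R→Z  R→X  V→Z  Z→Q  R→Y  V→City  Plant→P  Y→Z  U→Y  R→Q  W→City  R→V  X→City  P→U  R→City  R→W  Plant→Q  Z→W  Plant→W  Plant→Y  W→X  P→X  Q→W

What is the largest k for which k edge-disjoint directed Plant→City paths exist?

Assign every edge capacity 1; by Menger, the answer equals the max flow.
Path Plant→City (+1); total 1.
Path Plant→W→City (+1); total 2.
Path Plant→X→City (+1); total 3.
Path Plant→Z→City (+1); total 4.
Path Plant→P→U→V→City (+1); total 5.
No residual Plant→City path; max flow = 5.
Certifying cut of size 5: {Plant→City, Plant→P, W→City, X→City, Z→City}.

5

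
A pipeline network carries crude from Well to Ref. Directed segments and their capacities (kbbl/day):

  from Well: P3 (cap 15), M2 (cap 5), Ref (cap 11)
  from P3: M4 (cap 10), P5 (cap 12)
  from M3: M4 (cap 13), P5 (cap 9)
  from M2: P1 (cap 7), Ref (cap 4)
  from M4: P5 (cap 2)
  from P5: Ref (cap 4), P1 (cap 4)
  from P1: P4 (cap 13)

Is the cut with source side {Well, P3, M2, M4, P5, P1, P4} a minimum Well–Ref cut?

Given cut capacity: 11 + 4 + 4 = 19.
Augment Well→Ref: bottleneck 11, flow now 11.
Augment Well→M2→Ref: bottleneck 4, flow now 15.
Augment Well→P3→P5→Ref: bottleneck 4, flow now 19.
No augmenting path remains; maximum flow = 19.
Cut capacity 19 equals the max flow, so it is a minimum cut.

Yes — it is a minimum cut (capacity 19).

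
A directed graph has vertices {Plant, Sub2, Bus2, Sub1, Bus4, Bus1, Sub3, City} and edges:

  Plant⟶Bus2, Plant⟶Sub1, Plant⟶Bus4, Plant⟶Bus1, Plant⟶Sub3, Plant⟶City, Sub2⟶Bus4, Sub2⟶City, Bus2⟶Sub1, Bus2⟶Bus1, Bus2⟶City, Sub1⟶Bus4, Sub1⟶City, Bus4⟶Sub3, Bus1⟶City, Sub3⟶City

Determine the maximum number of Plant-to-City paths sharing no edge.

5

Assign every edge capacity 1; by Menger, the answer equals the max flow.
Path Plant→City (+1); total 1.
Path Plant→Bus2→City (+1); total 2.
Path Plant→Sub1→City (+1); total 3.
Path Plant→Bus1→City (+1); total 4.
Path Plant→Sub3→City (+1); total 5.
No residual Plant→City path; max flow = 5.
Certifying cut of size 5: {Plant→Bus1, Plant→Bus2, Plant→City, Plant→Sub1, Sub3→City}.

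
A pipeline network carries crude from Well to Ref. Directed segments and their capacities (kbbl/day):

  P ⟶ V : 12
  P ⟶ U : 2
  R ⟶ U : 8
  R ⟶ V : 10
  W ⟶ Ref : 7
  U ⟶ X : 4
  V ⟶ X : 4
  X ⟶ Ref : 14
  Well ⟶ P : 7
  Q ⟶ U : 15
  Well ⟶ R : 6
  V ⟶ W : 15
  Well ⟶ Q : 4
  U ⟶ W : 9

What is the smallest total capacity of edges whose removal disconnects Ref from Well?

Augment Well→P→U→W→Ref: bottleneck 2, flow now 2.
Augment Well→P→V→W→Ref: bottleneck 5, flow now 7.
Augment Well→Q→U→X→Ref: bottleneck 4, flow now 11.
Augment Well→R→V→X→Ref: bottleneck 4, flow now 15.
No augmenting path remains; maximum flow = 15.
By max-flow min-cut, the minimum cut capacity equals the max flow.
In the residual graph, reachable from Well: {Well, P, Q, R, U, V, W}.
Min-cut edges: U→X (4), V→X (4), W→Ref (7); capacity 4 + 4 + 7 = 15.

15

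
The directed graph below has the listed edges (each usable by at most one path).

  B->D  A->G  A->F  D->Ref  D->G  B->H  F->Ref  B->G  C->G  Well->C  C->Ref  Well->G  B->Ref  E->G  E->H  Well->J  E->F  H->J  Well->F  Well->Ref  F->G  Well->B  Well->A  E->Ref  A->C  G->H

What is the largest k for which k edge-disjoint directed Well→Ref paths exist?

4

Assign every edge capacity 1; by Menger, the answer equals the max flow.
Path Well→Ref (+1); total 1.
Path Well→B→Ref (+1); total 2.
Path Well→C→Ref (+1); total 3.
Path Well→F→Ref (+1); total 4.
No residual Well→Ref path; max flow = 4.
Certifying cut of size 4: {C→Ref, F→Ref, Well→B, Well→Ref}.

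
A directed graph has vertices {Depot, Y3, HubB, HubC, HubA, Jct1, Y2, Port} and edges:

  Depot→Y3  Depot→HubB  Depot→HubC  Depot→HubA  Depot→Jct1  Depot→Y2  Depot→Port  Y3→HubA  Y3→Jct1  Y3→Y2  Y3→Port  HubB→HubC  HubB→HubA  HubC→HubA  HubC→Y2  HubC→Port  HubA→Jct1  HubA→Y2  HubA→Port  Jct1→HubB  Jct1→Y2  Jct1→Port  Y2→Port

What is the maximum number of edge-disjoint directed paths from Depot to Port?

Assign every edge capacity 1; by Menger, the answer equals the max flow.
Path Depot→Port (+1); total 1.
Path Depot→Y3→Port (+1); total 2.
Path Depot→HubC→Port (+1); total 3.
Path Depot→HubA→Port (+1); total 4.
Path Depot→Jct1→Port (+1); total 5.
Path Depot→Y2→Port (+1); total 6.
No residual Depot→Port path; max flow = 6.
Certifying cut of size 6: {Depot→Port, Depot→Y3, HubA→Port, HubC→Port, Jct1→Port, Y2→Port}.

6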